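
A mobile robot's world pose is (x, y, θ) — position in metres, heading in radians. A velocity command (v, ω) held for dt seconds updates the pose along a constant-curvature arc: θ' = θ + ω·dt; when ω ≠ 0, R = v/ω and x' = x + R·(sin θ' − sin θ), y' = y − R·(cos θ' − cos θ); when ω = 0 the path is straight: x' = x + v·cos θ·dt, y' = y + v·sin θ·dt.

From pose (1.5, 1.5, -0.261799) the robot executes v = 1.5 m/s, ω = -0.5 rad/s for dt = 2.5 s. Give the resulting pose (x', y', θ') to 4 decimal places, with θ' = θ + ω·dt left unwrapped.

(3.7183, -1.2209, -1.5118)

θ' = -0.2618 + -0.5·2.5 = -1.5118
R = v/ω = 1.5/-0.5 = -3.0000
x' = 1.5 + -3.0000·(sin -1.5118 − sin -0.2618) = 3.7183
y' = 1.5 − -3.0000·(cos -1.5118 − cos -0.2618) = -1.2209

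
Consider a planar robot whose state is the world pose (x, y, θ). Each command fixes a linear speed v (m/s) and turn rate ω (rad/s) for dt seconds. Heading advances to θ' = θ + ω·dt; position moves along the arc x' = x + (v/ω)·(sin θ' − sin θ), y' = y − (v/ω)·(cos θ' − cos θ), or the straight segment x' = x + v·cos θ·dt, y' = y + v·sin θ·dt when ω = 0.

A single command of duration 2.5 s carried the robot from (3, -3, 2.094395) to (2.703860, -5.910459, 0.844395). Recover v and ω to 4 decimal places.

Δθ = 0.844395 − 2.094395 = -1.250000
ω = Δθ/dt = -1.250000/2.5 = -0.5000
R = −Δy/(cos θ' − cos θ) = 2.5000
v = R·ω = 2.5000·-0.5000 = -1.2500

v = -1.2500, ω = -0.5000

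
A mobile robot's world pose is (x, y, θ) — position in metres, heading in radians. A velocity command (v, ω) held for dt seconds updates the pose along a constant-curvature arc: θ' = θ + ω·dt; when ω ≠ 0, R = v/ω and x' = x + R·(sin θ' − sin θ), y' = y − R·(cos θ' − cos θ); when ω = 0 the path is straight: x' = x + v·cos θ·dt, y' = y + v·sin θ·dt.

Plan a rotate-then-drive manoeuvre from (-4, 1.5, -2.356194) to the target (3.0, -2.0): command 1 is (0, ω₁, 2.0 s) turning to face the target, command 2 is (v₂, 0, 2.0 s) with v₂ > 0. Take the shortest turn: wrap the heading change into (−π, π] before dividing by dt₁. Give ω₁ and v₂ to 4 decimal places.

heading to target = atan2(-2−1.5, 3−-4) = -0.4636
Δθ = wrap(-0.4636 − -2.3562) = 1.8925; ω₁ = Δθ/dt₁ = 0.9463
distance = √((3−-4)² + (-2−1.5)²) = 7.8262; v₂ = distance/dt₂ = 3.9131

ω₁ = 0.9463, v₂ = 3.9131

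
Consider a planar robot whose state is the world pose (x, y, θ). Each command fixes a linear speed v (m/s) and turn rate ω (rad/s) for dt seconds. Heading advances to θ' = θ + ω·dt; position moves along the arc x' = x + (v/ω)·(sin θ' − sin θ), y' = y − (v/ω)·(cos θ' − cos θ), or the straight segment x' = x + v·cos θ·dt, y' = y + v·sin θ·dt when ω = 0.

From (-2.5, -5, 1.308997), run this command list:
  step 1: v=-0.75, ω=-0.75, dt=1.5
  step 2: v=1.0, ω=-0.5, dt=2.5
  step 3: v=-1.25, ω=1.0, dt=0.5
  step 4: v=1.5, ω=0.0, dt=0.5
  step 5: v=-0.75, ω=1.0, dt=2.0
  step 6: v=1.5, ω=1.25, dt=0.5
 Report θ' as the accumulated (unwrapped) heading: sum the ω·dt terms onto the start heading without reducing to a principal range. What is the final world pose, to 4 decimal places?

step 1: θ'=0.1840 (R=1.0000) → pose (-3.2830, -5.7243, 0.1840)
step 2: θ'=-1.0660 (R=-2.0000) → pose (-1.1665, -6.7233, -1.0660)
step 3: θ'=-0.5660 (R=-1.2500) → pose (-1.5903, -6.2728, -0.5660)
step 4: θ'=-0.5660 (straight) → pose (-0.9572, -6.6750, -0.5660)
step 5: θ'=1.4340 (R=-0.7500) → pose (-2.1024, -7.2057, 1.4340)
step 6: θ'=2.0590 (R=1.2000) → pose (-2.2314, -6.4792, 2.0590)

(-2.2314, -6.4792, 2.0590)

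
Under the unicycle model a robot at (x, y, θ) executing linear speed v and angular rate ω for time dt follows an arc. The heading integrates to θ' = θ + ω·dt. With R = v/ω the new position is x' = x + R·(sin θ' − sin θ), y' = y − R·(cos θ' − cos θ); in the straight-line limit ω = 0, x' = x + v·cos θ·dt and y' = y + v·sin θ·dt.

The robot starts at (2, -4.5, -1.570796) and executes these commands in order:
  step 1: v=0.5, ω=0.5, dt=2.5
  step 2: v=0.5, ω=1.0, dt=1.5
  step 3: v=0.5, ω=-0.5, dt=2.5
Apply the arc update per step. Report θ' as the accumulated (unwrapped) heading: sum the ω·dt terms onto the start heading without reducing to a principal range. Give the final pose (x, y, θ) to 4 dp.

step 1: θ'=-0.3208 (R=1.0000) → pose (2.6847, -5.4490, -0.3208)
step 2: θ'=1.1792 (R=0.5000) → pose (3.3045, -5.1653, 1.1792)
step 3: θ'=-0.0708 (R=-1.0000) → pose (4.2995, -4.5495, -0.0708)

(4.2995, -4.5495, -0.0708)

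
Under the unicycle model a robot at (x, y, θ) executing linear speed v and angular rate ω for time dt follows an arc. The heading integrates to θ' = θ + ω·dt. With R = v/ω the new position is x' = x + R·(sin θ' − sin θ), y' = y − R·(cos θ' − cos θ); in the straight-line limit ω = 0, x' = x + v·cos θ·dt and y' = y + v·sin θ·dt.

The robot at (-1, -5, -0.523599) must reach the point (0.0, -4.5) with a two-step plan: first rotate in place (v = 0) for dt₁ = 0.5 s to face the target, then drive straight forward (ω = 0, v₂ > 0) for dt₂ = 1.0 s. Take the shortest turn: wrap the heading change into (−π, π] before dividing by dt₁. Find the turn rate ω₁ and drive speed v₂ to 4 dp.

heading to target = atan2(-4.5−-5, 0−-1) = 0.4636
Δθ = wrap(0.4636 − -0.5236) = 0.9872; ω₁ = Δθ/dt₁ = 1.9745
distance = √((0−-1)² + (-4.5−-5)²) = 1.1180; v₂ = distance/dt₂ = 1.1180

ω₁ = 1.9745, v₂ = 1.1180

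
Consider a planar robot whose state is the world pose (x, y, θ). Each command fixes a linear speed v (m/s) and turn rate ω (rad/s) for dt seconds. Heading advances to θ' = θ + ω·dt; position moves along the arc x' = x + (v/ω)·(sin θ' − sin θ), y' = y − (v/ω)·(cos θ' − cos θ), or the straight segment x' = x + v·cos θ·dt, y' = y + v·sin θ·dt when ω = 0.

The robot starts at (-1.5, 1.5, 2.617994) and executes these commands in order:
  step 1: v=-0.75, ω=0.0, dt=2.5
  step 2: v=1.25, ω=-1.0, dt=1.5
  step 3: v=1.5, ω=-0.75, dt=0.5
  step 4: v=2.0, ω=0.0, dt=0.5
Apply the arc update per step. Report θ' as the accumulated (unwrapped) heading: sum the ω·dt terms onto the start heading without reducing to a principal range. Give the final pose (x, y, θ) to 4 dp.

(0.8067, 3.4663, 0.7430)

step 1: θ'=2.6180 (straight) → pose (0.1238, 0.5625, 2.6180)
step 2: θ'=1.1180 (R=-1.2500) → pose (-0.3752, 2.1919, 1.1180)
step 3: θ'=0.7430 (R=-2.0000) → pose (0.0702, 2.7898, 0.7430)
step 4: θ'=0.7430 (straight) → pose (0.8067, 3.4663, 0.7430)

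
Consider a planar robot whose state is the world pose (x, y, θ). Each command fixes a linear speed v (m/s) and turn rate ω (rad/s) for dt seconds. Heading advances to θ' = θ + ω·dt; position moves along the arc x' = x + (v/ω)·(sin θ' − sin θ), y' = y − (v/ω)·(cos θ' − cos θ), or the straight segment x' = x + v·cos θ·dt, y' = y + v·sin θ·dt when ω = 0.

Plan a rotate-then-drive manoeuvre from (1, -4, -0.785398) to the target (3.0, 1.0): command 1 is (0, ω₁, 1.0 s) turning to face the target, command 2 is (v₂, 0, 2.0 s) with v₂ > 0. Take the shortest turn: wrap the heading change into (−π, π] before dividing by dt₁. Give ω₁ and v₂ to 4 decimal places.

ω₁ = 1.9757, v₂ = 2.6926

heading to target = atan2(1−-4, 3−1) = 1.1903
Δθ = wrap(1.1903 − -0.7854) = 1.9757; ω₁ = Δθ/dt₁ = 1.9757
distance = √((3−1)² + (1−-4)²) = 5.3852; v₂ = distance/dt₂ = 2.6926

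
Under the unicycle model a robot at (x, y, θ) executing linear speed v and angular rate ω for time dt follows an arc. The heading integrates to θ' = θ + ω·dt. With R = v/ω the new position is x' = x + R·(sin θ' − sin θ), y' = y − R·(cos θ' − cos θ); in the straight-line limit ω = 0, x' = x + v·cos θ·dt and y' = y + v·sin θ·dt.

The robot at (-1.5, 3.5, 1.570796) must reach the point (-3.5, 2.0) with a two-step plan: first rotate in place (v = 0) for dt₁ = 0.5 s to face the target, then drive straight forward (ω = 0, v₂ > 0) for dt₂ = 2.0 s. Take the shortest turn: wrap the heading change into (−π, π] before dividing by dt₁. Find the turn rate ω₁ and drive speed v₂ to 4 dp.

ω₁ = 4.4286, v₂ = 1.2500

heading to target = atan2(2−3.5, -3.5−-1.5) = -2.4981
Δθ = wrap(-2.4981 − 1.5708) = 2.2143; ω₁ = Δθ/dt₁ = 4.4286
distance = √((-3.5−-1.5)² + (2−3.5)²) = 2.5000; v₂ = distance/dt₂ = 1.2500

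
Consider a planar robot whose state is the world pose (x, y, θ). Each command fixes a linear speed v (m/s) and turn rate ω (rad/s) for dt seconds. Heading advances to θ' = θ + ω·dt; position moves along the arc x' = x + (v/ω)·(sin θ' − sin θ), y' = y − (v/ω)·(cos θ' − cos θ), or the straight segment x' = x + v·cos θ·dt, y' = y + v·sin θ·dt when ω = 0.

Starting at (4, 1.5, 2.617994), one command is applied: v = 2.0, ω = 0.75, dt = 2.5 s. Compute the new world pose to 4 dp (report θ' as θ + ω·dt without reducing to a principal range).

(0.0639, -0.2290, 4.4930)

θ' = 2.6180 + 0.75·2.5 = 4.4930
R = v/ω = 2.0/0.75 = 2.6667
x' = 4 + 2.6667·(sin 4.4930 − sin 2.6180) = 0.0639
y' = 1.5 − 2.6667·(cos 4.4930 − cos 2.6180) = -0.2290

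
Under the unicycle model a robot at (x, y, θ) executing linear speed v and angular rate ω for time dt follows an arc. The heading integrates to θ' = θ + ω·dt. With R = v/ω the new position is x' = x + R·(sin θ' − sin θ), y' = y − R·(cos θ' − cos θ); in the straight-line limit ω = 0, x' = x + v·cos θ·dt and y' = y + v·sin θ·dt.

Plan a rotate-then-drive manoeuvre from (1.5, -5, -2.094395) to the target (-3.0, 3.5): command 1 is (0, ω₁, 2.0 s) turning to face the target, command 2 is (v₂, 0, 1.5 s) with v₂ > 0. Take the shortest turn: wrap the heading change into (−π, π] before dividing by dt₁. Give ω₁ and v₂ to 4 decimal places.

heading to target = atan2(3.5−-5, -3−1.5) = 2.0577
Δθ = wrap(2.0577 − -2.0944) = -2.1311; ω₁ = Δθ/dt₁ = -1.0655
distance = √((-3−1.5)² + (3.5−-5)²) = 9.6177; v₂ = distance/dt₂ = 6.4118

ω₁ = -1.0655, v₂ = 6.4118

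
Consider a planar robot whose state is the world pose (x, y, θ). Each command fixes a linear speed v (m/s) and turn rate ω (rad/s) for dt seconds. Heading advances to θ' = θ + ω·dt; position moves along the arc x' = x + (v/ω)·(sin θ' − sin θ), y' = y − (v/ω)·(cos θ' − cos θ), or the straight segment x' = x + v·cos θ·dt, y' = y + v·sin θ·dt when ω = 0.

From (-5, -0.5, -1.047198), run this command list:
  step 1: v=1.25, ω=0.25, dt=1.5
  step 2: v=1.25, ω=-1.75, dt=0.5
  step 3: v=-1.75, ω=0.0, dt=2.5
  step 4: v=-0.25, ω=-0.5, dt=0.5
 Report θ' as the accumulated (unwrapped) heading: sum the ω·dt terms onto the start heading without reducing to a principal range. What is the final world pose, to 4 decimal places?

step 1: θ'=-0.6722 (R=5.0000) → pose (-3.7834, -1.9123, -0.6722)
step 2: θ'=-1.5472 (R=-0.7143) → pose (-3.5141, -2.4543, -1.5472)
step 3: θ'=-1.5472 (straight) → pose (-3.6173, 1.9195, -1.5472)
step 4: θ'=-1.7972 (R=0.5000) → pose (-3.6047, 2.0435, -1.7972)

(-3.6047, 2.0435, -1.7972)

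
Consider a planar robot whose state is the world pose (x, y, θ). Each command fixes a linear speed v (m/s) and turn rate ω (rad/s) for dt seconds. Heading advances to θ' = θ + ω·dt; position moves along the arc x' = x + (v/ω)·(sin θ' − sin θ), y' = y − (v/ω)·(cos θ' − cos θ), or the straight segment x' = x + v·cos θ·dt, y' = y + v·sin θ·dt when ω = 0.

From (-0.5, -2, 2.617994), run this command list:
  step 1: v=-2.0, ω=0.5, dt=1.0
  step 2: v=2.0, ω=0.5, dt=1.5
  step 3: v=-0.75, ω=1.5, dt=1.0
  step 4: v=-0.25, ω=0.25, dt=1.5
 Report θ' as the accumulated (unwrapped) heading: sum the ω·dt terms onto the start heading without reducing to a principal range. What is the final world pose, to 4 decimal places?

(-1.5596, -2.6168, 5.7430)

step 1: θ'=3.1180 (R=-4.0000) → pose (1.4056, -2.5348, 3.1180)
step 2: θ'=3.8680 (R=4.0000) → pose (-1.3455, -3.5434, 3.8680)
step 3: θ'=5.3680 (R=-0.5000) → pose (-1.2813, -2.8648, 5.3680)
step 4: θ'=5.7430 (R=-1.0000) → pose (-1.5596, -2.6168, 5.7430)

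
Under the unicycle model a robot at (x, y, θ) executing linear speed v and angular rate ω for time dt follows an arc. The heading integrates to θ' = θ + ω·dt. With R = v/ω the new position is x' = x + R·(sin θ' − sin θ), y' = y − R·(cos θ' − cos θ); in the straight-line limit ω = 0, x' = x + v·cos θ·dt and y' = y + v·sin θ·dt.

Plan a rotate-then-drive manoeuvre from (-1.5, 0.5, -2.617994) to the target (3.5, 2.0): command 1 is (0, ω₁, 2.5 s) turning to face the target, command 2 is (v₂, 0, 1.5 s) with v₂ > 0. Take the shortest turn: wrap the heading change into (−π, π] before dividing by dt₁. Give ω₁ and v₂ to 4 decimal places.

ω₁ = 1.1638, v₂ = 3.4801

heading to target = atan2(2−0.5, 3.5−-1.5) = 0.2915
Δθ = wrap(0.2915 − -2.6180) = 2.9095; ω₁ = Δθ/dt₁ = 1.1638
distance = √((3.5−-1.5)² + (2−0.5)²) = 5.2202; v₂ = distance/dt₂ = 3.4801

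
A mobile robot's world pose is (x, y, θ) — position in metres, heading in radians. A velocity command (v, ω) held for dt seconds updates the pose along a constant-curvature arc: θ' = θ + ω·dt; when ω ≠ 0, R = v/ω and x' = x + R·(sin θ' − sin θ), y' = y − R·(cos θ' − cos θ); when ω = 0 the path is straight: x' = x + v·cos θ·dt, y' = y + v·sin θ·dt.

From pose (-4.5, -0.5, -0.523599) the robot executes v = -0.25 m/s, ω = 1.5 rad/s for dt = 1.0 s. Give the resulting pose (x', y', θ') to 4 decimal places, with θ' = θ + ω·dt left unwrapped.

θ' = -0.5236 + 1.5·1.0 = 0.9764
R = v/ω = -0.25/1.5 = -0.1667
x' = -4.5 + -0.1667·(sin 0.9764 − sin -0.5236) = -4.7214
y' = -0.5 − -0.1667·(cos 0.9764 − cos -0.5236) = -0.5510

(-4.7214, -0.5510, 0.9764)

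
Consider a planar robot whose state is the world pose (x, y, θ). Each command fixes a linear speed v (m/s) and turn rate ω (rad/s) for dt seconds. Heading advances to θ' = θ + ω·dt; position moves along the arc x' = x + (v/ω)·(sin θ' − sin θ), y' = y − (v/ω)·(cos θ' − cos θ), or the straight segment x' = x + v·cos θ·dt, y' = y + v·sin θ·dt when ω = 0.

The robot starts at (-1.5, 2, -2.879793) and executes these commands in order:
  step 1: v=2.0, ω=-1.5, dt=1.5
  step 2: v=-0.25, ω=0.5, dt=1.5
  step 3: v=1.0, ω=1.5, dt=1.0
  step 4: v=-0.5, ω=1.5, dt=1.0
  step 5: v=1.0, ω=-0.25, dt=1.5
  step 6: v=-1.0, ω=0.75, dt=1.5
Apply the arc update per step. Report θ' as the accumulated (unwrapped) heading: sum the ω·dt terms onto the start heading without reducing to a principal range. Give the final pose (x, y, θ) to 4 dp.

step 1: θ'=-5.1298 (R=-1.3333) → pose (-3.0640, 3.8284, -5.1298)
step 2: θ'=-4.3798 (R=-0.5000) → pose (-3.0795, 3.4625, -4.3798)
step 3: θ'=-2.8798 (R=0.6667) → pose (-3.8822, 3.8888, -2.8798)
step 4: θ'=-1.3798 (R=-0.3333) → pose (-3.6412, 4.2740, -1.3798)
step 5: θ'=-1.7548 (R=-4.0000) → pose (-3.6359, 2.7828, -1.7548)
step 6: θ'=-0.6298 (R=-1.3333) → pose (-4.1615, 4.1043, -0.6298)

(-4.1615, 4.1043, -0.6298)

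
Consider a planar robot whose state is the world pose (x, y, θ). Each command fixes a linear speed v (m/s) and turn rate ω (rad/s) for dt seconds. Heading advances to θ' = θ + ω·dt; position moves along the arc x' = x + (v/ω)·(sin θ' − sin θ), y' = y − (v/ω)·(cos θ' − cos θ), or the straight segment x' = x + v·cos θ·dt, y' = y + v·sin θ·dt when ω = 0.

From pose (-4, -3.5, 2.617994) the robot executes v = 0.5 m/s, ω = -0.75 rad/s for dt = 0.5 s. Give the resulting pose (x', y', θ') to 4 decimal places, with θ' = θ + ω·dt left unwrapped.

θ' = 2.6180 + -0.75·0.5 = 2.2430
R = v/ω = 0.5/-0.75 = -0.6667
x' = -4 + -0.6667·(sin 2.2430 − sin 2.6180) = -4.1883
y' = -3.5 − -0.6667·(cos 2.2430 − cos 2.6180) = -3.3378

(-4.1883, -3.3378, 2.2430)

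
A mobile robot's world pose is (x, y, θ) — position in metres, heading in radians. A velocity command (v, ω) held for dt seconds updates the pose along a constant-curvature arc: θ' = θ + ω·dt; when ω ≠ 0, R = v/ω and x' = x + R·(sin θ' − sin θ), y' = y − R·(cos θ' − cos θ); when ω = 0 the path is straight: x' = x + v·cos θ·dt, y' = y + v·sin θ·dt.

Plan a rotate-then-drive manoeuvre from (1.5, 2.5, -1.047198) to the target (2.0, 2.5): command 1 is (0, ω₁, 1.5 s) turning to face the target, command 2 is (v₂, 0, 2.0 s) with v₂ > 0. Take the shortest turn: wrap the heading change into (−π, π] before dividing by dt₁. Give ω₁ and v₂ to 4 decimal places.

heading to target = atan2(2.5−2.5, 2−1.5) = 0.0000
Δθ = wrap(0.0000 − -1.0472) = 1.0472; ω₁ = Δθ/dt₁ = 0.6981
distance = √((2−1.5)² + (2.5−2.5)²) = 0.5000; v₂ = distance/dt₂ = 0.2500

ω₁ = 0.6981, v₂ = 0.2500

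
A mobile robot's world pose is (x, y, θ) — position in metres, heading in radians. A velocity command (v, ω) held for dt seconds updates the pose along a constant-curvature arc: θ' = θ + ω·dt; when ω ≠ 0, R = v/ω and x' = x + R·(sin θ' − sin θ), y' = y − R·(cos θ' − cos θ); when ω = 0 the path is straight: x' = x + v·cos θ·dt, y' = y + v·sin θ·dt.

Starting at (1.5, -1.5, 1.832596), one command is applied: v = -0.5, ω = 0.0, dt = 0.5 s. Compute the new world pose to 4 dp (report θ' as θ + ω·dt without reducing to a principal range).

θ' = 1.8326 + 0.0·0.5 = 1.8326
ω = 0 → straight: x' = 1.5 + -0.5·cos(1.8326)·0.5 = 1.5647
y' = -1.5 + -0.5·sin(1.8326)·0.5 = -1.7415

(1.5647, -1.7415, 1.8326)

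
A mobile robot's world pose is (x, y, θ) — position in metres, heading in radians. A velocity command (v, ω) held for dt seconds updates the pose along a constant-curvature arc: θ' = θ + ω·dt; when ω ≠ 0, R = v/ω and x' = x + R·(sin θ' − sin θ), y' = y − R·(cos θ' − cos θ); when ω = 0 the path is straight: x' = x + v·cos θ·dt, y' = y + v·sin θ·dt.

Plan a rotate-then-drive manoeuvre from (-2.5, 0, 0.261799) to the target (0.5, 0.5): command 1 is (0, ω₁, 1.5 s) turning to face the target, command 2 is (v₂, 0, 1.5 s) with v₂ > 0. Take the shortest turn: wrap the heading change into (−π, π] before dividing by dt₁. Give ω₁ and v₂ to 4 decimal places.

heading to target = atan2(0.5−0, 0.5−-2.5) = 0.1651
Δθ = wrap(0.1651 − 0.2618) = -0.0967; ω₁ = Δθ/dt₁ = -0.0644
distance = √((0.5−-2.5)² + (0.5−0)²) = 3.0414; v₂ = distance/dt₂ = 2.0276

ω₁ = -0.0644, v₂ = 2.0276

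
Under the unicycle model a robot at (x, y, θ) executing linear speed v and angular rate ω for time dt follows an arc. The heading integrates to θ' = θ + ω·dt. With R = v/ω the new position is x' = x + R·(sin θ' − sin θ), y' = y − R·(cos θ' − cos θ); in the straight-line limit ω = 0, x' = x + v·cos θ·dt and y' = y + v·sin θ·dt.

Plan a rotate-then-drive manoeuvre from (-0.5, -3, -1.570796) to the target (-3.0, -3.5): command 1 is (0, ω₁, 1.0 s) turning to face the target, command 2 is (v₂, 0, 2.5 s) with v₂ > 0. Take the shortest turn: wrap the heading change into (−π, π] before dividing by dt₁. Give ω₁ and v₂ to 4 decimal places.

ω₁ = -1.3734, v₂ = 1.0198

heading to target = atan2(-3.5−-3, -3−-0.5) = -2.9442
Δθ = wrap(-2.9442 − -1.5708) = -1.3734; ω₁ = Δθ/dt₁ = -1.3734
distance = √((-3−-0.5)² + (-3.5−-3)²) = 2.5495; v₂ = distance/dt₂ = 1.0198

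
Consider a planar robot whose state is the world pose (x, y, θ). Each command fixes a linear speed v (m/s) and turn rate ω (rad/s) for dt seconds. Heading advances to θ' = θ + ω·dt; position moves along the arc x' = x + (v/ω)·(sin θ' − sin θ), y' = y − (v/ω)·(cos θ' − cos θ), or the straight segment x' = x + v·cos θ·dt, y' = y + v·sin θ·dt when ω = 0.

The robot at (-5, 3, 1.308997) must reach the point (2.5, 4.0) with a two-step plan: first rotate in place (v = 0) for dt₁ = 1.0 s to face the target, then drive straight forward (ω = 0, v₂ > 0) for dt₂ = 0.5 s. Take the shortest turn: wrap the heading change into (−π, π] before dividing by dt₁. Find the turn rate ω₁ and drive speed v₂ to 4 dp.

heading to target = atan2(4−3, 2.5−-5) = 0.1326
Δθ = wrap(0.1326 − 1.3090) = -1.1764; ω₁ = Δθ/dt₁ = -1.1764
distance = √((2.5−-5)² + (4−3)²) = 7.5664; v₂ = distance/dt₂ = 15.1327

ω₁ = -1.1764, v₂ = 15.1327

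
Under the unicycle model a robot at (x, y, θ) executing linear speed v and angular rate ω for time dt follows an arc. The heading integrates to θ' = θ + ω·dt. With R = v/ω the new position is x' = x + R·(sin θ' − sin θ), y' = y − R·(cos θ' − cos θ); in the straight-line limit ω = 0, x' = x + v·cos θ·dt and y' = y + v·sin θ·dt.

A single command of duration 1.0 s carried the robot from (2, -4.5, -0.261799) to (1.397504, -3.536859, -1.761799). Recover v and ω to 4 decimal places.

Δθ = -1.761799 − -0.261799 = -1.500000
ω = Δθ/dt = -1.500000/1.0 = -1.5000
R = −Δy/(cos θ' − cos θ) = 0.8333
v = R·ω = 0.8333·-1.5000 = -1.2500

v = -1.2500, ω = -1.5000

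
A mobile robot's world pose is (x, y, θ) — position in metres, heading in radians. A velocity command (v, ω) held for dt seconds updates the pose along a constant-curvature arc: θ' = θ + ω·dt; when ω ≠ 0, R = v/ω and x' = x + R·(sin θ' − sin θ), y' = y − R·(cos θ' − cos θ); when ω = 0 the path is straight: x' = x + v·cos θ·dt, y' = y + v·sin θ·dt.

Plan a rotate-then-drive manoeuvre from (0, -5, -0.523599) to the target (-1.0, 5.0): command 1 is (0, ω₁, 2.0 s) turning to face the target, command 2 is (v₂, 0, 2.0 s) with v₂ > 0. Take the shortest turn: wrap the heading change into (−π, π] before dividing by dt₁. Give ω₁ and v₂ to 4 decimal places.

ω₁ = 1.0970, v₂ = 5.0249

heading to target = atan2(5−-5, -1−0) = 1.6705
Δθ = wrap(1.6705 − -0.5236) = 2.1941; ω₁ = Δθ/dt₁ = 1.0970
distance = √((-1−0)² + (5−-5)²) = 10.0499; v₂ = distance/dt₂ = 5.0249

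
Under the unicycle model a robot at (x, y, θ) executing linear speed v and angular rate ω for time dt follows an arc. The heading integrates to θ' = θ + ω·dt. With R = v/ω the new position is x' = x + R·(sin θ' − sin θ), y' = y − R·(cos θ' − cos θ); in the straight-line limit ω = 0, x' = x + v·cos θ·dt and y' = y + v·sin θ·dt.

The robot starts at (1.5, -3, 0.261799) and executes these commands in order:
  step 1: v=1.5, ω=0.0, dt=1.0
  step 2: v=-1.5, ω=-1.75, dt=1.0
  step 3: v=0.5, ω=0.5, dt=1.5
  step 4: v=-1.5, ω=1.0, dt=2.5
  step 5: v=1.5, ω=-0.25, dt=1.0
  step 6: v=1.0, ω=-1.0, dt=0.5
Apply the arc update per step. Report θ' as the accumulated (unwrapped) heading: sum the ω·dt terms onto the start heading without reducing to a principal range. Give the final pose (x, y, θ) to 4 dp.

step 1: θ'=0.2618 (straight) → pose (2.9489, -2.6118, 0.2618)
step 2: θ'=-1.4882 (R=0.8571) → pose (1.8728, -1.8546, -1.4882)
step 3: θ'=-0.7382 (R=1.0000) → pose (2.1965, -2.5117, -0.7382)
step 4: θ'=1.7618 (R=-1.5000) → pose (-0.2857, -3.9060, 1.7618)
step 5: θ'=1.5118 (R=-6.0000) → pose (-0.3844, -2.4132, 1.5118)
step 6: θ'=1.0118 (R=-1.0000) → pose (-0.2339, -1.9418, 1.0118)

(-0.2339, -1.9418, 1.0118)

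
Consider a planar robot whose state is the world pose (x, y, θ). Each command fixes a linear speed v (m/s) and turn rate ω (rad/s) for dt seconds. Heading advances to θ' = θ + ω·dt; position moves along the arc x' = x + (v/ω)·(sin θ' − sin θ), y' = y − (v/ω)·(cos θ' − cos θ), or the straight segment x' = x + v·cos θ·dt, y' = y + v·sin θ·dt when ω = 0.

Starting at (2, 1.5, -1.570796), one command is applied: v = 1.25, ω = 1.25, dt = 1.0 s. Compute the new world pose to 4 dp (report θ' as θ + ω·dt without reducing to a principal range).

(2.6847, 0.5510, -0.3208)

θ' = -1.5708 + 1.25·1.0 = -0.3208
R = v/ω = 1.25/1.25 = 1.0000
x' = 2 + 1.0000·(sin -0.3208 − sin -1.5708) = 2.6847
y' = 1.5 − 1.0000·(cos -0.3208 − cos -1.5708) = 0.5510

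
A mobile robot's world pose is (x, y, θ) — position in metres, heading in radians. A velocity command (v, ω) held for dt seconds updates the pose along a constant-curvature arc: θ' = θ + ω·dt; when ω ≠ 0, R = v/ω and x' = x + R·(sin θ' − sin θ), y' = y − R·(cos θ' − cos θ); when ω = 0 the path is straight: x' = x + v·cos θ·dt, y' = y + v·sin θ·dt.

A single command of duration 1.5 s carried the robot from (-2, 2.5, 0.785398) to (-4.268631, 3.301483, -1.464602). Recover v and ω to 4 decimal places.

Δθ = -1.464602 − 0.785398 = -2.250000
ω = Δθ/dt = -2.250000/1.5 = -1.5000
R = Δx/(sin θ' − sin θ) = 1.3333
v = R·ω = 1.3333·-1.5000 = -2.0000

v = -2.0000, ω = -1.5000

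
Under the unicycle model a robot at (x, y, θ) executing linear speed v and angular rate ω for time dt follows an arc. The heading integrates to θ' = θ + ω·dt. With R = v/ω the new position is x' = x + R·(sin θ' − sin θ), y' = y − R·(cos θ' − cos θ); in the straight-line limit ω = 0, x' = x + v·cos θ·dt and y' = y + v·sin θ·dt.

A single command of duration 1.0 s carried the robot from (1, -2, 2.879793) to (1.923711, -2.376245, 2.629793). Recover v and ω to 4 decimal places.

Δθ = 2.629793 − 2.879793 = -0.250000
ω = Δθ/dt = -0.250000/1.0 = -0.2500
R = Δx/(sin θ' − sin θ) = 4.0000
v = R·ω = 4.0000·-0.2500 = -1.0000

v = -1.0000, ω = -0.2500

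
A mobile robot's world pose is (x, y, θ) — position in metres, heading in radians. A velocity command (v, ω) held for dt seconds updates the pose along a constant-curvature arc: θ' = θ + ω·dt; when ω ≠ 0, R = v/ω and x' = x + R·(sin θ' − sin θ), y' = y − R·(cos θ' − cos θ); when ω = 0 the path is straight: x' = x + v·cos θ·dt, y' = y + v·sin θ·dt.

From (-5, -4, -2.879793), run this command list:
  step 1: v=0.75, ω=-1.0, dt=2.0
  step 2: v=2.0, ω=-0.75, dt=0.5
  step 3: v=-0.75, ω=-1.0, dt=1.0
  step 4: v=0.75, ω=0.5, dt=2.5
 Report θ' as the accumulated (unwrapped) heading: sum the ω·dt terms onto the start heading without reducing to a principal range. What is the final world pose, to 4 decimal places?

step 1: θ'=-4.8798 (R=-0.7500) → pose (-5.9336, -3.1506, -4.8798)
step 2: θ'=-5.2548 (R=-2.6667) → pose (-5.5882, -2.2184, -5.2548)
step 3: θ'=-6.2548 (R=0.7500) → pose (-6.2092, -2.5809, -6.2548)
step 4: θ'=-5.0048 (R=1.5000) → pose (-4.8155, -1.5139, -5.0048)

(-4.8155, -1.5139, -5.0048)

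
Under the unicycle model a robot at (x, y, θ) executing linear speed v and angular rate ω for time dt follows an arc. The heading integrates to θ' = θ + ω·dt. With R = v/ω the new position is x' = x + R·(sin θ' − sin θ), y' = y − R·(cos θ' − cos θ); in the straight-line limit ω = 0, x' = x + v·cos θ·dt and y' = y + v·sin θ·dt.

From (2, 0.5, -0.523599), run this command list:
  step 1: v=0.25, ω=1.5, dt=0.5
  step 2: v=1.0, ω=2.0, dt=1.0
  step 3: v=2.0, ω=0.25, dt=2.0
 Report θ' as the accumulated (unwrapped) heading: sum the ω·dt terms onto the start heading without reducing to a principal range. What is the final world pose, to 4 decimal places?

(-0.7097, 3.7172, 2.7264)

step 1: θ'=0.2264 (R=0.1667) → pose (2.1207, 0.4819, 0.2264)
step 2: θ'=2.2264 (R=0.5000) → pose (2.4048, 1.2740, 2.2264)
step 3: θ'=2.7264 (R=8.0000) → pose (-0.7097, 3.7172, 2.7264)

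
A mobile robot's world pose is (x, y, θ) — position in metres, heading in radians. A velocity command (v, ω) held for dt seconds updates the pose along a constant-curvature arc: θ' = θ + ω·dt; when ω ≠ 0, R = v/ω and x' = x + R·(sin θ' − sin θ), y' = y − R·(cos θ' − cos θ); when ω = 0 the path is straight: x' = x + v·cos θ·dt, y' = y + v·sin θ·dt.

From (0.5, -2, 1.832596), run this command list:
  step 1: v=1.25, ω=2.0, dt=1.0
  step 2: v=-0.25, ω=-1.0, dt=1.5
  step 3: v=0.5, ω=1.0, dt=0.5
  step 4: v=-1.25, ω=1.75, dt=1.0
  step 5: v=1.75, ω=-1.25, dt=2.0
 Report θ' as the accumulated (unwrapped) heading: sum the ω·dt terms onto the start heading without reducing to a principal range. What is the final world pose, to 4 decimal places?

(-2.0549, -1.4855, 2.0826)

step 1: θ'=3.8326 (R=0.6250) → pose (-0.5020, -1.6801, 3.8326)
step 2: θ'=2.3326 (R=0.2500) → pose (-0.1618, -1.7002, 2.3326)
step 3: θ'=2.8326 (R=0.5000) → pose (-0.3715, -1.5690, 2.8326)
step 4: θ'=4.5826 (R=-0.7143) → pose (0.5540, -0.9810, 4.5826)
step 5: θ'=2.0826 (R=-1.4000) → pose (-2.0549, -1.4855, 2.0826)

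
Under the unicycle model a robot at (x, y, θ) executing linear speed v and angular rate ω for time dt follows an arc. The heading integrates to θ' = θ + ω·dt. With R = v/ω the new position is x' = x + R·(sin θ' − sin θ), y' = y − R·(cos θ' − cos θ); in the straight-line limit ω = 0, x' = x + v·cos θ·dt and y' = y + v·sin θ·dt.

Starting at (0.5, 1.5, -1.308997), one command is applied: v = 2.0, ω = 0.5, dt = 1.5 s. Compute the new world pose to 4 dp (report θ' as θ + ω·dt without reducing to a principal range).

θ' = -1.3090 + 0.5·1.5 = -0.5590
R = v/ω = 2.0/0.5 = 4.0000
x' = 0.5 + 4.0000·(sin -0.5590 − sin -1.3090) = 2.2424
y' = 1.5 − 4.0000·(cos -0.5590 − cos -1.3090) = -0.8559

(2.2424, -0.8559, -0.5590)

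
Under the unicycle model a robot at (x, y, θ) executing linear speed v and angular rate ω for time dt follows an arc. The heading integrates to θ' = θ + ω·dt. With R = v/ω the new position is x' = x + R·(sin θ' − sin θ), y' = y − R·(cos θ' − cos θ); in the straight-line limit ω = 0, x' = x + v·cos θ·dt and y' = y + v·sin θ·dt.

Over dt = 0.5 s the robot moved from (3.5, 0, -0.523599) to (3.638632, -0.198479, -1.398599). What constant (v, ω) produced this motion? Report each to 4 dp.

Δθ = -1.398599 − -0.523599 = -0.875000
ω = Δθ/dt = -0.875000/0.5 = -1.7500
R = −Δy/(cos θ' − cos θ) = -0.2857
v = R·ω = -0.2857·-1.7500 = 0.5000

v = 0.5000, ω = -1.7500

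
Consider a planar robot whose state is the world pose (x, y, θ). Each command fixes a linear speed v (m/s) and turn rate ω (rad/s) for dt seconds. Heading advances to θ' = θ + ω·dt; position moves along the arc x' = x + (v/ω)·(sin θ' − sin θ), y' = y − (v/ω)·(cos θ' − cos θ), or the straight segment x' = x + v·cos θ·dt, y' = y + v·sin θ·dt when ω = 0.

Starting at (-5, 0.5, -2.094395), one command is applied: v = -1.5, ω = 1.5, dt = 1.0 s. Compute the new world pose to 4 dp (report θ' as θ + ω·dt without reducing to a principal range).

θ' = -2.0944 + 1.5·1.0 = -0.5944
R = v/ω = -1.5/1.5 = -1.0000
x' = -5 + -1.0000·(sin -0.5944 − sin -2.0944) = -5.3060
y' = 0.5 − -1.0000·(cos -0.5944 − cos -2.0944) = 1.8285

(-5.3060, 1.8285, -0.5944)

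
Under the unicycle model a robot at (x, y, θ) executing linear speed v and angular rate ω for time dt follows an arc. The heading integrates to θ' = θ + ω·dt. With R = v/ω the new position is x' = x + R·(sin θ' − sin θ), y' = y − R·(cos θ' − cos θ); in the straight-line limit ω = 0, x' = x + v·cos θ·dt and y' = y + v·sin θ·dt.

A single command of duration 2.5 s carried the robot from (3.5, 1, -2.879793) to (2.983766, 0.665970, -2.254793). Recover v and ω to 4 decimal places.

Δθ = -2.254793 − -2.879793 = 0.625000
ω = Δθ/dt = 0.625000/2.5 = 0.2500
R = Δx/(sin θ' − sin θ) = 1.0000
v = R·ω = 1.0000·0.2500 = 0.2500

v = 0.2500, ω = 0.2500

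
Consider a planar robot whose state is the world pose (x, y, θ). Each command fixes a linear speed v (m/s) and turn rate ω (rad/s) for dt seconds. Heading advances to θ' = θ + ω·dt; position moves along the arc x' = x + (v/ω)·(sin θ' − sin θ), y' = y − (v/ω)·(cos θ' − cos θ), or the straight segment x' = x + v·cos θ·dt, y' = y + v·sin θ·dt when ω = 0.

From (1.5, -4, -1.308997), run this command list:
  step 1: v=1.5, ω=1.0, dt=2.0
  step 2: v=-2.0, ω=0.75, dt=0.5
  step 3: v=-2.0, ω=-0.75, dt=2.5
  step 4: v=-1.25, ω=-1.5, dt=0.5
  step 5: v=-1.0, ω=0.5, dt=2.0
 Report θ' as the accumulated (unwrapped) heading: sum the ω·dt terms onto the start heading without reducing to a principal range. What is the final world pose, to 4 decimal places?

step 1: θ'=0.6910 (R=1.5000) → pose (3.9049, -4.7677, 0.6910)
step 2: θ'=1.0660 (R=-2.6667) → pose (3.2703, -5.5330, 1.0660)
step 3: θ'=-0.8090 (R=2.6667) → pose (-0.9934, -6.0839, -0.8090)
step 4: θ'=-1.5590 (R=0.8333) → pose (-1.2236, -5.5185, -1.5590)
step 5: θ'=-0.5590 (R=-2.0000) → pose (-2.1628, -3.8466, -0.5590)

(-2.1628, -3.8466, -0.5590)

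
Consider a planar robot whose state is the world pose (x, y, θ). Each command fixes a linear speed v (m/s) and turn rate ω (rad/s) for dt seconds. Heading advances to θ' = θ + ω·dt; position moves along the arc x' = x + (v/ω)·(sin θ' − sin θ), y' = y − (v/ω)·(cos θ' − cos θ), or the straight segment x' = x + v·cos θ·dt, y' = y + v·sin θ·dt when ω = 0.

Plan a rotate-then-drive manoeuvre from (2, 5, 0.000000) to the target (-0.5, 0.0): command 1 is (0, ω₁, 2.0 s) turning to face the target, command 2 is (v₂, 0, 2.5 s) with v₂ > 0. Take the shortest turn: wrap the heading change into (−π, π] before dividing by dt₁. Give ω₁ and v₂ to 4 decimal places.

ω₁ = -1.0172, v₂ = 2.2361

heading to target = atan2(0−5, -0.5−2) = -2.0344
Δθ = wrap(-2.0344 − 0.0000) = -2.0344; ω₁ = Δθ/dt₁ = -1.0172
distance = √((-0.5−2)² + (0−5)²) = 5.5902; v₂ = distance/dt₂ = 2.2361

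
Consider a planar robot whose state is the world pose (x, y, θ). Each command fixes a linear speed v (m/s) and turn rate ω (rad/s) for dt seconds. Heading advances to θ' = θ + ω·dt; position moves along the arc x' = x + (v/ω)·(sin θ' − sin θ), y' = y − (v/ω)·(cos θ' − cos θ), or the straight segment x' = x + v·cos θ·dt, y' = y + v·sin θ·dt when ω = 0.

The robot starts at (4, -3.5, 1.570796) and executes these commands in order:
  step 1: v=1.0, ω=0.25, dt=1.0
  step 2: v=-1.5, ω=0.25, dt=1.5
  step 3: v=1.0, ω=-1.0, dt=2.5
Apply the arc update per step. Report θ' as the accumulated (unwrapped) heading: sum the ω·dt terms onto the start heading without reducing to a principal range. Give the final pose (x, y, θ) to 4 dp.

(5.9338, -2.9974, -0.3042)

step 1: θ'=1.8208 (R=4.0000) → pose (3.8757, -2.5104, 1.8208)
step 2: θ'=2.1958 (R=-6.0000) → pose (4.8233, -4.5365, 2.1958)
step 3: θ'=-0.3042 (R=-1.0000) → pose (5.9338, -2.9974, -0.3042)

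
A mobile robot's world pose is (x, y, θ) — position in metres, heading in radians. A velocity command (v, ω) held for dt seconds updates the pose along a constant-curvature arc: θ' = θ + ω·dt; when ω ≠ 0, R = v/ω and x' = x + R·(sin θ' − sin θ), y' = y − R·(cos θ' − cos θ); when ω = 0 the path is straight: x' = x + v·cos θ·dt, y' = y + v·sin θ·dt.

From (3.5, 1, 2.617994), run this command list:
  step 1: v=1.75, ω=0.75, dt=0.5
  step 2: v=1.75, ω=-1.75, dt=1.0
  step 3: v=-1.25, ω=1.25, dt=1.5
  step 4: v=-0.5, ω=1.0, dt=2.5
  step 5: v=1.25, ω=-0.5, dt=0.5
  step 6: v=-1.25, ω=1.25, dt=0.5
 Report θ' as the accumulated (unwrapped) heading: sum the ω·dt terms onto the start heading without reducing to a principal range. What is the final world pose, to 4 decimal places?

(3.0558, 2.0751, 5.9930)

step 1: θ'=2.9930 (R=2.3333) → pose (2.6788, 1.2869, 2.9930)
step 2: θ'=1.2430 (R=-1.0000) → pose (1.8801, 2.5978, 1.2430)
step 3: θ'=3.1180 (R=-1.0000) → pose (2.8032, 1.2762, 3.1180)
step 4: θ'=5.6180 (R=-0.5000) → pose (3.1236, 2.1694, 5.6180)
step 5: θ'=5.3680 (R=-2.5000) → pose (3.5623, 1.7265, 5.3680)
step 6: θ'=5.9930 (R=-1.0000) → pose (3.0558, 2.0751, 5.9930)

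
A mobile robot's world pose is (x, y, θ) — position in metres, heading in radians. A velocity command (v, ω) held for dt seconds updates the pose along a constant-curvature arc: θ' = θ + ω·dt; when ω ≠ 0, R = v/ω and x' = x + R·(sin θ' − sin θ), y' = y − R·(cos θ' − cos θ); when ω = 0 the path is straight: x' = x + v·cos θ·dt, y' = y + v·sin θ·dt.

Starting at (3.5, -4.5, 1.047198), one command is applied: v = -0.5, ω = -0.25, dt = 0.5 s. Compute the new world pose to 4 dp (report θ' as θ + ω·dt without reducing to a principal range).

θ' = 1.0472 + -0.25·0.5 = 0.9222
R = v/ω = -0.5/-0.25 = 2.0000
x' = 3.5 + 2.0000·(sin 0.9222 − sin 1.0472) = 3.3618
y' = -4.5 − 2.0000·(cos 0.9222 − cos 1.0472) = -4.7081

(3.3618, -4.7081, 0.9222)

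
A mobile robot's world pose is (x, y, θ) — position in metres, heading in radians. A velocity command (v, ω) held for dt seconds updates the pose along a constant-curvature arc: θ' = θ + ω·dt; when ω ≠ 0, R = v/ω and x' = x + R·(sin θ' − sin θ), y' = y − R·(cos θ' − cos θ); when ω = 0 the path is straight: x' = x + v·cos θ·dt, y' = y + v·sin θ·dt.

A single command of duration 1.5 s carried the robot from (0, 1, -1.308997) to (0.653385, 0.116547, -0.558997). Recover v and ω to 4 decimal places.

v = 0.7500, ω = 0.5000

Δθ = -0.558997 − -1.308997 = 0.750000
ω = Δθ/dt = 0.750000/1.5 = 0.5000
R = −Δy/(cos θ' − cos θ) = 1.5000
v = R·ω = 1.5000·0.5000 = 0.7500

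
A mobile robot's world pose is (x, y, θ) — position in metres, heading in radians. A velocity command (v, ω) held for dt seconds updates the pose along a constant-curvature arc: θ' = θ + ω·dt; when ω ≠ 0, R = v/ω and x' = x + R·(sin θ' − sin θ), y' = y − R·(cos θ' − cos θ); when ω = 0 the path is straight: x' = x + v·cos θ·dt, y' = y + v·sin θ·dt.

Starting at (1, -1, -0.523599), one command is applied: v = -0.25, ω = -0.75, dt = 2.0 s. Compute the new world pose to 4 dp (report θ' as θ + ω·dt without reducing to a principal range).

θ' = -0.5236 + -0.75·2.0 = -2.0236
R = v/ω = -0.25/-0.75 = 0.3333
x' = 1 + 0.3333·(sin -2.0236 − sin -0.5236) = 0.8669
y' = -1 − 0.3333·(cos -2.0236 − cos -0.5236) = -0.5655

(0.8669, -0.5655, -2.0236)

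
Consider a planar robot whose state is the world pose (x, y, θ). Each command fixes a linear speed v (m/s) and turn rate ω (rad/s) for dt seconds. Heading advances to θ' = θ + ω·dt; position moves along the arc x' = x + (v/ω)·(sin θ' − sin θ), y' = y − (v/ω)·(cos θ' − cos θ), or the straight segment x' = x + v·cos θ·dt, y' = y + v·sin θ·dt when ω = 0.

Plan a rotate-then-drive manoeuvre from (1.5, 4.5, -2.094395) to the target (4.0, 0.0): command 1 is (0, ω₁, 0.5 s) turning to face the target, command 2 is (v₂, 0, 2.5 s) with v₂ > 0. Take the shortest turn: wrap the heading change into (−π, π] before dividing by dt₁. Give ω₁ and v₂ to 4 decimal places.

heading to target = atan2(0−4.5, 4−1.5) = -1.0637
Δθ = wrap(-1.0637 − -2.0944) = 1.0307; ω₁ = Δθ/dt₁ = 2.0614
distance = √((4−1.5)² + (0−4.5)²) = 5.1478; v₂ = distance/dt₂ = 2.0591

ω₁ = 2.0614, v₂ = 2.0591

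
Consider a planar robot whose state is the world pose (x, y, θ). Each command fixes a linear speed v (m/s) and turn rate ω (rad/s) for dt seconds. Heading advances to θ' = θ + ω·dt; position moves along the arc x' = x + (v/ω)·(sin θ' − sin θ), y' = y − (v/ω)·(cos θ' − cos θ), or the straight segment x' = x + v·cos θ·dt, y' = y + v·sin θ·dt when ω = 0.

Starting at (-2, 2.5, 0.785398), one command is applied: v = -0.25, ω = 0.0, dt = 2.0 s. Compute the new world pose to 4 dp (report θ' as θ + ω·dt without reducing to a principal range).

(-2.3536, 2.1464, 0.7854)

θ' = 0.7854 + 0.0·2.0 = 0.7854
ω = 0 → straight: x' = -2 + -0.25·cos(0.7854)·2.0 = -2.3536
y' = 2.5 + -0.25·sin(0.7854)·2.0 = 2.1464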